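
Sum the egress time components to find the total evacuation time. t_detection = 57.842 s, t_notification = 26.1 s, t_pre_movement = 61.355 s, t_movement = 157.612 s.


Total = 57.842 + 26.1 + 61.355 + 157.612 = 302.909 s

302.909 s


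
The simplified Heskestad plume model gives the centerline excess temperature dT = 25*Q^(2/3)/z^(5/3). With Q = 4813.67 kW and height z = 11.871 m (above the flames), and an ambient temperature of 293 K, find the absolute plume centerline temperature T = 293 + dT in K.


Q^(2/3) = 285.09
z^(5/3) = 61.775
dT = 25 * 285.09 / 61.775 = 115.38 K
T = 293 + 115.38 = 408.38 K

408.38 K


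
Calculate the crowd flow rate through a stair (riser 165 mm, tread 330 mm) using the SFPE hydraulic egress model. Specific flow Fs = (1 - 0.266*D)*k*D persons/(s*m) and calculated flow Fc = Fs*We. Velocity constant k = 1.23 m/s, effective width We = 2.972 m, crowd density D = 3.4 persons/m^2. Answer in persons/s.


1 - 0.266*D = 1 - 0.266*3.4 = 0.095600
Fs = 0.095600 * 1.23 * 3.4 = 0.39980 persons/(s*m)
Fc = 0.39980 * 2.972 = 1.1882 persons/s

1.1882 persons/s


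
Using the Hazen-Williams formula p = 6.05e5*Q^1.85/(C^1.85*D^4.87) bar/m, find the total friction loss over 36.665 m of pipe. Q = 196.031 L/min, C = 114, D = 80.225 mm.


Q^1.85 = 17410
C^1.85 = 6386.7
D^4.87 = 1.8793e+09
p/m = 0.00087759 bar/m
p_total = 0.00087759 * 36.665 = 0.032177 bar

0.032177 bar


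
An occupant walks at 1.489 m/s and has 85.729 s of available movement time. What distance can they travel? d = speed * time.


d = 1.489 * 85.729 = 127.65 m

127.65 m


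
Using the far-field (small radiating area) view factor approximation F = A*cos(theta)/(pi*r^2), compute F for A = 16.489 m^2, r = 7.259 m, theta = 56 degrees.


cos(56 deg) = 0.55919
pi*r^2 = 165.54
F = 16.489 * 0.55919 / 165.54 = 0.055700

0.055700


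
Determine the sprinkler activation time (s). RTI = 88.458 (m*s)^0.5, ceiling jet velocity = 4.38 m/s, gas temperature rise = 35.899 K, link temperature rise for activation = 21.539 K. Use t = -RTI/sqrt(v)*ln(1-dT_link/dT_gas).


dT_link/dT_gas = 0.59999
ln(1 - 0.59999) = -0.91626
t = -88.458 / sqrt(4.38) * -0.91626 = 38.728 s

38.728 s


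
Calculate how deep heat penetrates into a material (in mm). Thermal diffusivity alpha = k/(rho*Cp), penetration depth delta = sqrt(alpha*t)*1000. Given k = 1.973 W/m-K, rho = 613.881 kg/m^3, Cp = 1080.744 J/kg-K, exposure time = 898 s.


alpha = 1.973 / (613.881 * 1080.744) = 2.9739e-06 m^2/s
alpha * t = 0.0026705
delta = sqrt(0.0026705) * 1000 = 51.677 mm

51.677 mm


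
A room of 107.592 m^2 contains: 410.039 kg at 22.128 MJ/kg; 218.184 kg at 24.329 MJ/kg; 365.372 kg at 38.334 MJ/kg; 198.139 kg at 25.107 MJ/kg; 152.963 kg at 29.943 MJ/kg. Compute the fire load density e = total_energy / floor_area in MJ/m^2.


Total energy = 410.039*22.128 + 218.184*24.329 + 365.372*38.334 + 198.139*25.107 + 152.963*29.943
= 9073.343 + 5308.199 + 14006.17 + 4974.676 + 4580.171
= 37942.56 MJ
e = 37942.56 / 107.592 = 352.65 MJ/m^2

352.65 MJ/m^2


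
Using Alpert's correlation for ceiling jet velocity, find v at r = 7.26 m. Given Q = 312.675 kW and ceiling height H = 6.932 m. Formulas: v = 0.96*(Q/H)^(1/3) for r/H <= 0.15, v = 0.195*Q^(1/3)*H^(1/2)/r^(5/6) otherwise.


r/H = 7.26 / 6.932 = 1.0473
r/H > 0.15, so v = 0.195*Q^(1/3)*H^(1/2)/r^(5/6)
Q^(1/3) = 6.7873
H^(1/2) = 2.6329
r^(5/6) = 5.2173
v = 0.195 * 6.7873 * 2.6329 / 5.2173 = 0.66790 m/s

0.66790 m/s


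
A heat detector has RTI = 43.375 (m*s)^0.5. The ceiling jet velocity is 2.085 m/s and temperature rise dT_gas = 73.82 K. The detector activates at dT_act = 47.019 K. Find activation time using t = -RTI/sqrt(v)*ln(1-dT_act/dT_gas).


dT_act/dT_gas = 0.63694
ln(1 - 0.63694) = -1.0132
t = -43.375 / sqrt(2.085) * -1.0132 = 30.435 s

30.435 s


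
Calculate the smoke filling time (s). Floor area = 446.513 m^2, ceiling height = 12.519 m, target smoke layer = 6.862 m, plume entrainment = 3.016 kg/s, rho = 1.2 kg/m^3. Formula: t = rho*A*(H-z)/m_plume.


H - z = 5.657 m
t = 1.2 * 446.513 * 5.657 / 3.016 = 1005.0 s

1005.0 s


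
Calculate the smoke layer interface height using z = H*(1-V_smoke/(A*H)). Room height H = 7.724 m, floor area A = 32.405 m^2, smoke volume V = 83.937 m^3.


V/(A*H) = 0.33535
1 - 0.33535 = 0.66465
z = 7.724 * 0.66465 = 5.1338 m

5.1338 m


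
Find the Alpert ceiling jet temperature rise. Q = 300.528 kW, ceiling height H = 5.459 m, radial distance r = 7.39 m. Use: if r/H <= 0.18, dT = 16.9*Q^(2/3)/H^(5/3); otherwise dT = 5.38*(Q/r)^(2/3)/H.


r/H = 7.39 / 5.459 = 1.3537
r/H > 0.18, so dT = 5.38*(Q/r)^(2/3)/H
Q/r = 40.667
(Q/r)^(2/3) = 11.826
dT = 5.38 * 11.826 / 5.459 = 11.655 K

11.655 K


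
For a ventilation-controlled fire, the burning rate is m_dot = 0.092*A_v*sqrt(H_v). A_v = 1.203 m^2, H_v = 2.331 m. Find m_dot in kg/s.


sqrt(H_v) = 1.5268
m_dot = 0.092 * 1.203 * 1.5268 = 0.16898 kg/s

0.16898 kg/s


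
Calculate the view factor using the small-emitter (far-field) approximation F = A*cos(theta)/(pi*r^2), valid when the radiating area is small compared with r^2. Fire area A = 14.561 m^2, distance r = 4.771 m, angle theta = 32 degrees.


cos(32 deg) = 0.84805
pi*r^2 = 71.510
F = 14.561 * 0.84805 / 71.510 = 0.17268

0.17268


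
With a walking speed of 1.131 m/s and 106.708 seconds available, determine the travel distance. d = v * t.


d = 1.131 * 106.708 = 120.69 m

120.69 m


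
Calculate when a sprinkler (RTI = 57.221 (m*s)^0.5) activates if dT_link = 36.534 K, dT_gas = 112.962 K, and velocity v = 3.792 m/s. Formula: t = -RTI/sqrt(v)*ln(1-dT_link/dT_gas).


dT_link/dT_gas = 0.32342
ln(1 - 0.32342) = -0.39070
t = -57.221 / sqrt(3.792) * -0.39070 = 11.481 s

11.481 s


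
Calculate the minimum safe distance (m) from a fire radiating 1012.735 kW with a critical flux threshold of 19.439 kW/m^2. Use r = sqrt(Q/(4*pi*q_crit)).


4*pi*q_crit = 244.28
Q/(4*pi*q_crit) = 4.1458
r = sqrt(4.1458) = 2.0361 m

2.0361 m


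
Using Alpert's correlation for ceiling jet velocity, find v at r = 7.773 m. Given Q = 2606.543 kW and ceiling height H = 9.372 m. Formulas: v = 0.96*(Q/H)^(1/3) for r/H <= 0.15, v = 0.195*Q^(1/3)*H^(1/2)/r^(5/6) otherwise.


r/H = 7.773 / 9.372 = 0.82939
r/H > 0.15, so v = 0.195*Q^(1/3)*H^(1/2)/r^(5/6)
Q^(1/3) = 13.762
H^(1/2) = 3.0614
r^(5/6) = 5.5228
v = 0.195 * 13.762 * 3.0614 / 5.5228 = 1.4876 m/s

1.4876 m/s


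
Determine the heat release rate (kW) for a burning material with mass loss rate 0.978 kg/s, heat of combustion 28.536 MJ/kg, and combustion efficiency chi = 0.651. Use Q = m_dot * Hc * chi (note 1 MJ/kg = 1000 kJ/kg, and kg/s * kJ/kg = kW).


Hc = 28.536 MJ/kg = 28.536 * 1000 kJ/kg = 28536 kJ/kg
Q = 0.978 kg/s * 28536 kJ/kg * 0.651 = 18168 kW

18168 kW


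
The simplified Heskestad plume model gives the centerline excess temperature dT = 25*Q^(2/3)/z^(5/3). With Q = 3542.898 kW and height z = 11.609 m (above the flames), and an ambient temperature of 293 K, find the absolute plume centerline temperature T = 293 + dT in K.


Q^(2/3) = 232.40
z^(5/3) = 59.519
dT = 25 * 232.40 / 59.519 = 97.616 K
T = 293 + 97.616 = 390.62 K

390.62 K


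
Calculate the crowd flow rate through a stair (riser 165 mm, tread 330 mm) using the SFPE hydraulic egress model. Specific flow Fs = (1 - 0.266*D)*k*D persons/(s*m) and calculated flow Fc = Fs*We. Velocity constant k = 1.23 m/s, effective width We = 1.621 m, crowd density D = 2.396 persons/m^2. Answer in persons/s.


1 - 0.266*D = 1 - 0.266*2.396 = 0.36266
Fs = 0.36266 * 1.23 * 2.396 = 1.0688 persons/(s*m)
Fc = 1.0688 * 1.621 = 1.7325 persons/s

1.7325 persons/s


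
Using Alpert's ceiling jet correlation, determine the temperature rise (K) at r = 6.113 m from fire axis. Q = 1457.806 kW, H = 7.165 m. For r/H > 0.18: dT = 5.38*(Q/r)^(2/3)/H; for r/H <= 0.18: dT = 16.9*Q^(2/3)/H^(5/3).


r/H = 6.113 / 7.165 = 0.85318
r/H > 0.18, so dT = 5.38*(Q/r)^(2/3)/H
Q/r = 238.48
(Q/r)^(2/3) = 38.456
dT = 5.38 * 38.456 / 7.165 = 28.876 K

28.876 K


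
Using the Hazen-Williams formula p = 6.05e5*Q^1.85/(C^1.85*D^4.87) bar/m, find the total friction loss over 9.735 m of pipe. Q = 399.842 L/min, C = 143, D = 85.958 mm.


Q^1.85 = 65087
C^1.85 = 9713.4
D^4.87 = 2.6301e+09
p/m = 0.0015414 bar/m
p_total = 0.0015414 * 9.735 = 0.015005 bar

0.015005 bar


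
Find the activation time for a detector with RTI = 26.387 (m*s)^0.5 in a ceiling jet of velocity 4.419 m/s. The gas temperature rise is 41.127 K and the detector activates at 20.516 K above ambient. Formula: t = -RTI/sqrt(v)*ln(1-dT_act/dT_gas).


dT_act/dT_gas = 0.49885
ln(1 - 0.49885) = -0.69084
t = -26.387 / sqrt(4.419) * -0.69084 = 8.6717 s

8.6717 s


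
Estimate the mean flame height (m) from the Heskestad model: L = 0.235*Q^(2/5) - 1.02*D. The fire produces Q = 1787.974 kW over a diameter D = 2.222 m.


Q^(2/5) = 19.996
0.235 * Q^(2/5) = 4.6991
1.02 * D = 2.2664
L = 2.4326 m

2.4326 m


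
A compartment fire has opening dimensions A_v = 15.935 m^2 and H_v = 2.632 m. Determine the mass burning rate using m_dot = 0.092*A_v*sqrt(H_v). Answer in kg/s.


sqrt(H_v) = 1.6223
m_dot = 0.092 * 15.935 * 1.6223 = 2.3784 kg/s

2.3784 kg/s


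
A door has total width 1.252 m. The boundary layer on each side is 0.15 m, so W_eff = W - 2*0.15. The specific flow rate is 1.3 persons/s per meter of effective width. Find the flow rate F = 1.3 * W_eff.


W_eff = 1.252 - 0.30 = 0.952 m
F = 1.3 * 0.952 = 1.2376 persons/s

1.2376 persons/s


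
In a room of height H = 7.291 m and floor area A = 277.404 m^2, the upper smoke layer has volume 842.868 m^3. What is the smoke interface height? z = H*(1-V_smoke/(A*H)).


V/(A*H) = 0.41673
1 - 0.41673 = 0.58327
z = 7.291 * 0.58327 = 4.2526 m

4.2526 m


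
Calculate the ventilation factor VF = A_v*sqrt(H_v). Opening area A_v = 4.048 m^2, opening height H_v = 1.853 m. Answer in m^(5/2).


sqrt(H_v) = 1.3612
VF = 4.048 * 1.3612 = 5.5103 m^(5/2)

5.5103 m^(5/2)


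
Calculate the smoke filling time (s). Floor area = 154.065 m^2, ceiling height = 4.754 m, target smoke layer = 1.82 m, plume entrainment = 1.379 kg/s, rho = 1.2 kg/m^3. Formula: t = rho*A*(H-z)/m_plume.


H - z = 2.934 m
t = 1.2 * 154.065 * 2.934 / 1.379 = 393.35 s

393.35 s


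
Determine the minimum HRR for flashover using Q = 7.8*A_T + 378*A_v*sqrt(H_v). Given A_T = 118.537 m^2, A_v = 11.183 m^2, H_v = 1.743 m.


7.8*A_T = 924.59
sqrt(H_v) = 1.3202
378*A_v*sqrt(H_v) = 5580.8
Q = 924.59 + 5580.8 = 6505.4 kW

6505.4 kW


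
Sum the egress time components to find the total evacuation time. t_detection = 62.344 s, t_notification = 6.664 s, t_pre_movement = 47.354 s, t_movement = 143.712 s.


Total = 62.344 + 6.664 + 47.354 + 143.712 = 260.074 s

260.074 s


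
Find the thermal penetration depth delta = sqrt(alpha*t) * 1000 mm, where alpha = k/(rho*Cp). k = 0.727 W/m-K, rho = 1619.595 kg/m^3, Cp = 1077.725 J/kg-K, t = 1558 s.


alpha = 0.727 / (1619.595 * 1077.725) = 4.1650e-07 m^2/s
alpha * t = 0.00064891
delta = sqrt(0.00064891) * 1000 = 25.474 mm

25.474 mm


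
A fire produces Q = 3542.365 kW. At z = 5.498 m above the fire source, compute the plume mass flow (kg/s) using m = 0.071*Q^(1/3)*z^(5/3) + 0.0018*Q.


Q^(1/3) = 15.244
z^(5/3) = 17.127
First term = 0.071 * 15.244 * 17.127 = 18.537
Second term = 0.0018 * 3542.365 = 6.3763
m = 24.913 kg/s

24.913 kg/s


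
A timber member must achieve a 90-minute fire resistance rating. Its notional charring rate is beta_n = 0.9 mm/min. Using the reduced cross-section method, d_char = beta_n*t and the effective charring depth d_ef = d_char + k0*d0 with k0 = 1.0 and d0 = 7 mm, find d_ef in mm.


d_char = 0.9 * 90 = 81 mm
d_ef = 81 + 1.0*7 = 88 mm

88 mm


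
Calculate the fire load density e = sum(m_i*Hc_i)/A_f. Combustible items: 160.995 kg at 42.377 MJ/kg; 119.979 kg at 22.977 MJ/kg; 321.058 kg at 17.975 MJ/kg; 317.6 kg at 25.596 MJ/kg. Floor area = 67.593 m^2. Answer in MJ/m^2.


Total energy = 160.995*42.377 + 119.979*22.977 + 321.058*17.975 + 317.6*25.596
= 6822.485 + 2756.757 + 5771.018 + 8129.290
= 23479.55 MJ
e = 23479.55 / 67.593 = 347.37 MJ/m^2

347.37 MJ/m^2


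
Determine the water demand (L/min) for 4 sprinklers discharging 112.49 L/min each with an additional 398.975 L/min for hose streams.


Sprinkler demand = 4 * 112.49 = 449.96 L/min
Total = 449.96 + 398.975 = 848.935 L/min

848.935 L/min


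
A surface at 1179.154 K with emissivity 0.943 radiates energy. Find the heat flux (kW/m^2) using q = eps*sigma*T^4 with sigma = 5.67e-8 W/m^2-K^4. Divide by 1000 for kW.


T^4 = 1.9332e+12
q = 0.943 * 5.67e-8 * 1.9332e+12 / 1000 = 103.37 kW/m^2

103.37 kW/m^2


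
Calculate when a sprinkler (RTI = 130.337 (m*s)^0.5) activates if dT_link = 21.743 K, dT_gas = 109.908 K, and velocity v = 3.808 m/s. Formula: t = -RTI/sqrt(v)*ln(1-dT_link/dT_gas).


dT_link/dT_gas = 0.19783
ln(1 - 0.19783) = -0.22043
t = -130.337 / sqrt(3.808) * -0.22043 = 14.723 s

14.723 s


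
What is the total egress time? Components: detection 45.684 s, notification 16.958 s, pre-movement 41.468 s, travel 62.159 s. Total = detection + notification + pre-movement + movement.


Total = 45.684 + 16.958 + 41.468 + 62.159 = 166.269 s

166.269 s


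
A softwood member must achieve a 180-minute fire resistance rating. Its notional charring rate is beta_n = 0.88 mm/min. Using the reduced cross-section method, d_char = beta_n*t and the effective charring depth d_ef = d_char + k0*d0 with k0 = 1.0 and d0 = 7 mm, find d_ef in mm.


d_char = 0.88 * 180 = 158.4 mm
d_ef = 158.4 + 1.0*7 = 165.4 mm

165.4 mm


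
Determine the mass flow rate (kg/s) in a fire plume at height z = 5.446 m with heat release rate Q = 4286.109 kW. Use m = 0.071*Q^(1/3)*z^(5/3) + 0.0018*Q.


Q^(1/3) = 16.244
z^(5/3) = 16.858
First term = 0.071 * 16.244 * 16.858 = 19.442
Second term = 0.0018 * 4286.109 = 7.7150
m = 27.157 kg/s

27.157 kg/s


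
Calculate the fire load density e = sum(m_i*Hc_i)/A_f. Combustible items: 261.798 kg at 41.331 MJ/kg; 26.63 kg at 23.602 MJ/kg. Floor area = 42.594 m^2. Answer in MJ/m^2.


Total energy = 261.798*41.331 + 26.63*23.602
= 10820.37 + 628.5213
= 11448.89 MJ
e = 11448.89 / 42.594 = 268.79 MJ/m^2

268.79 MJ/m^2


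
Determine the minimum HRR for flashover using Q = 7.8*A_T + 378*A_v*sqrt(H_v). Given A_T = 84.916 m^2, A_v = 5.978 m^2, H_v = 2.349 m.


7.8*A_T = 662.34
sqrt(H_v) = 1.5326
378*A_v*sqrt(H_v) = 3463.3
Q = 662.34 + 3463.3 = 4125.6 kW

4125.6 kW


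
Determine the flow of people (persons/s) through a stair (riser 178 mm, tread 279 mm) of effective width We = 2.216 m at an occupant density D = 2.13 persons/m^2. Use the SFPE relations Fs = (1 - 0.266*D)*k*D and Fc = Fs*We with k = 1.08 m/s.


1 - 0.266*D = 1 - 0.266*2.13 = 0.43342
Fs = 0.43342 * 1.08 * 2.13 = 0.99704 persons/(s*m)
Fc = 0.99704 * 2.216 = 2.2094 persons/s

2.2094 persons/s


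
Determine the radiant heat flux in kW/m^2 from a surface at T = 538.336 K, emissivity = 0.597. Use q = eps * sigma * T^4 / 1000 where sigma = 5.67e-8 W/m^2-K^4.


T^4 = 8.3987e+10
q = 0.597 * 5.67e-8 * 8.3987e+10 / 1000 = 2.8430 kW/m^2

2.8430 kW/m^2


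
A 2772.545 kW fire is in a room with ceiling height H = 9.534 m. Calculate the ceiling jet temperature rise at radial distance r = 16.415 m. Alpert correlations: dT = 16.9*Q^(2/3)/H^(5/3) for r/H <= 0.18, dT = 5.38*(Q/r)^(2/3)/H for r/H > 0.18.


r/H = 16.415 / 9.534 = 1.7217
r/H > 0.18, so dT = 5.38*(Q/r)^(2/3)/H
Q/r = 168.90
(Q/r)^(2/3) = 30.556
dT = 5.38 * 30.556 / 9.534 = 17.242 K

17.242 K


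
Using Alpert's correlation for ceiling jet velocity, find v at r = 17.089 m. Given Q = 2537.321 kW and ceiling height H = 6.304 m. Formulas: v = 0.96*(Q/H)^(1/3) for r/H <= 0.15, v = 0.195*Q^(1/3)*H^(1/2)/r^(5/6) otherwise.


r/H = 17.089 / 6.304 = 2.7108
r/H > 0.15, so v = 0.195*Q^(1/3)*H^(1/2)/r^(5/6)
Q^(1/3) = 13.639
H^(1/2) = 2.5108
r^(5/6) = 10.648
v = 0.195 * 13.639 * 2.5108 / 10.648 = 0.62715 m/s

0.62715 m/s


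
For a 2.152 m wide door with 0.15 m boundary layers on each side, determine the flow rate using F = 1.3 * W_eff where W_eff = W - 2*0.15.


W_eff = 2.152 - 0.30 = 1.852 m
F = 1.3 * 1.852 = 2.4076 persons/s

2.4076 persons/s


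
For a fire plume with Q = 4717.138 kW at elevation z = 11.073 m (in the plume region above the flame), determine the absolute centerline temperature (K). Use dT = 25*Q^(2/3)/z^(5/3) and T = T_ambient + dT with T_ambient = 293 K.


Q^(2/3) = 281.27
z^(5/3) = 55.010
dT = 25 * 281.27 / 55.010 = 127.83 K
T = 293 + 127.83 = 420.83 K

420.83 K


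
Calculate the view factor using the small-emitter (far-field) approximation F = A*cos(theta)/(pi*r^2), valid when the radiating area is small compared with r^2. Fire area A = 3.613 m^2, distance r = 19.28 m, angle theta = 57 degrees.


cos(57 deg) = 0.54464
pi*r^2 = 1167.8
F = 3.613 * 0.54464 / 1167.8 = 0.0016851

0.0016851


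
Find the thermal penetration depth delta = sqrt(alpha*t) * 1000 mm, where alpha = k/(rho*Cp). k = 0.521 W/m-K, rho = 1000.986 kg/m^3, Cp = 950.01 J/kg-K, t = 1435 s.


alpha = 0.521 / (1000.986 * 950.01) = 5.4788e-07 m^2/s
alpha * t = 0.00078620
delta = sqrt(0.00078620) * 1000 = 28.039 mm

28.039 mm


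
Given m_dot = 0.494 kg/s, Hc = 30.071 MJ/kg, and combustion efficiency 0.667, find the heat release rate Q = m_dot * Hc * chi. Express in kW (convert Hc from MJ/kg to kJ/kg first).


Hc = 30.071 MJ/kg = 30.071 * 1000 kJ/kg = 30071 kJ/kg
Q = 0.494 kg/s * 30071 kJ/kg * 0.667 = 9908.3 kW

9908.3 kW


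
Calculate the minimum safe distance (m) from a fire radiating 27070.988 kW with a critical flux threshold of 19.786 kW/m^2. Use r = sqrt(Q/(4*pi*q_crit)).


4*pi*q_crit = 248.64
Q/(4*pi*q_crit) = 108.88
r = sqrt(108.88) = 10.434 m

10.434 m


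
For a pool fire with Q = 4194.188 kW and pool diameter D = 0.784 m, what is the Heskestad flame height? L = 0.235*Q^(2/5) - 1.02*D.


Q^(2/5) = 28.123
0.235 * Q^(2/5) = 6.6089
1.02 * D = 0.79968
L = 5.8092 m

5.8092 m


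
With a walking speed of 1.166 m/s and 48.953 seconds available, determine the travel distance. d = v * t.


d = 1.166 * 48.953 = 57.079 m

57.079 m


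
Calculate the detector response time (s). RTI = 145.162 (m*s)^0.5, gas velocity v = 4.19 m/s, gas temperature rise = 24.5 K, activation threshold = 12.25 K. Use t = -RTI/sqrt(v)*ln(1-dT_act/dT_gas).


dT_act/dT_gas = 0.5
ln(1 - 0.5) = -0.69315
t = -145.162 / sqrt(4.19) * -0.69315 = 49.155 s

49.155 s


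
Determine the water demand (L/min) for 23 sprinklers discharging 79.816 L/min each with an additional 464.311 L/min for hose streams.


Sprinkler demand = 23 * 79.816 = 1835.768 L/min
Total = 1835.768 + 464.311 = 2300.079 L/min

2300.079 L/min


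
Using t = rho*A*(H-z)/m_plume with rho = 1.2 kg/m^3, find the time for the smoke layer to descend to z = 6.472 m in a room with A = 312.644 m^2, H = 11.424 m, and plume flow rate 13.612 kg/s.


H - z = 4.952 m
t = 1.2 * 312.644 * 4.952 / 13.612 = 136.49 s

136.49 s


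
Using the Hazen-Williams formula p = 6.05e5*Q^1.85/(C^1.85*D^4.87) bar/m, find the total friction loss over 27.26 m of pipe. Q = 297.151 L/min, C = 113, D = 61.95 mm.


Q^1.85 = 37584
C^1.85 = 6283.4
D^4.87 = 5.3363e+08
p/m = 0.0067815 bar/m
p_total = 0.0067815 * 27.26 = 0.18486 bar

0.18486 bar


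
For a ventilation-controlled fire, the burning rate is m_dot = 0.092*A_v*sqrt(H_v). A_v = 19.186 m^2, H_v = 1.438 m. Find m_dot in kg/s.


sqrt(H_v) = 1.1992
m_dot = 0.092 * 19.186 * 1.1992 = 2.1167 kg/s

2.1167 kg/s


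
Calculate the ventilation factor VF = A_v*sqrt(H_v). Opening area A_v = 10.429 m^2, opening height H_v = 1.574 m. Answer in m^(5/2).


sqrt(H_v) = 1.2546
VF = 10.429 * 1.2546 = 13.084 m^(5/2)

13.084 m^(5/2)


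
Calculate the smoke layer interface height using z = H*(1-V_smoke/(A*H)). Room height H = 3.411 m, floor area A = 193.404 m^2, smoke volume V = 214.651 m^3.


V/(A*H) = 0.32538
1 - 0.32538 = 0.67462
z = 3.411 * 0.67462 = 2.3011 m

2.3011 m


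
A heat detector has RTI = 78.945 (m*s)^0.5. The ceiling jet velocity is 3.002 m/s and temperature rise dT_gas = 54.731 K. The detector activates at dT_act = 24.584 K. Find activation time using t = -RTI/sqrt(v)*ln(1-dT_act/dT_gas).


dT_act/dT_gas = 0.44918
ln(1 - 0.44918) = -0.59634
t = -78.945 / sqrt(3.002) * -0.59634 = 27.172 s

27.172 s


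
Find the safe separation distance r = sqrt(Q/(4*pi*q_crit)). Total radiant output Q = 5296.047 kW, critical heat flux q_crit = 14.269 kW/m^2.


4*pi*q_crit = 179.31
Q/(4*pi*q_crit) = 29.536
r = sqrt(29.536) = 5.4347 m

5.4347 m


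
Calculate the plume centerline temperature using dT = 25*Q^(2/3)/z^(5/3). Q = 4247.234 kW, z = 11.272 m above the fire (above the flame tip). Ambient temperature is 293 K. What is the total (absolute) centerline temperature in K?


Q^(2/3) = 262.26
z^(5/3) = 56.668
dT = 25 * 262.26 / 56.668 = 115.70 K
T = 293 + 115.70 = 408.70 K

408.70 K


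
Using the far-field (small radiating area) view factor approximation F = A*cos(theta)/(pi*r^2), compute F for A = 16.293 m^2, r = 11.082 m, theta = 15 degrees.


cos(15 deg) = 0.96593
pi*r^2 = 385.82
F = 16.293 * 0.96593 / 385.82 = 0.040790

0.040790


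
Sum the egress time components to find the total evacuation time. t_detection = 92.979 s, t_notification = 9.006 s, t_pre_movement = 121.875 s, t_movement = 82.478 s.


Total = 92.979 + 9.006 + 121.875 + 82.478 = 306.338 s

306.338 s


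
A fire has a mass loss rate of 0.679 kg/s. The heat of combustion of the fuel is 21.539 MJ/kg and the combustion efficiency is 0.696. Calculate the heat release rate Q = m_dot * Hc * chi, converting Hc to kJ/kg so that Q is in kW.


Hc = 21.539 MJ/kg = 21.539 * 1000 kJ/kg = 21539 kJ/kg
Q = 0.679 kg/s * 21539 kJ/kg * 0.696 = 10179 kW

10179 kW


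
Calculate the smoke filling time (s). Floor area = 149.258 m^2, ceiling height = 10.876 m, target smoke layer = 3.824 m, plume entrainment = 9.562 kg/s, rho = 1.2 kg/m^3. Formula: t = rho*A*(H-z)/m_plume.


H - z = 7.052 m
t = 1.2 * 149.258 * 7.052 / 9.562 = 132.09 s

132.09 s


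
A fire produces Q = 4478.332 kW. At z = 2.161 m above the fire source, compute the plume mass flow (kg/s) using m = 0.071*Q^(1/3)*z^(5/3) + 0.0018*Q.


Q^(1/3) = 16.483
z^(5/3) = 3.6121
First term = 0.071 * 16.483 * 3.6121 = 4.2272
Second term = 0.0018 * 4478.332 = 8.0610
m = 12.288 kg/s

12.288 kg/s


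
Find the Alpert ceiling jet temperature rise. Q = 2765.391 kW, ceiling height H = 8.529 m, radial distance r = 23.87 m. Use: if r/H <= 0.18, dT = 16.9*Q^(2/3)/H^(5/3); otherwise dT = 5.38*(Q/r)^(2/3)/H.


r/H = 23.87 / 8.529 = 2.7987
r/H > 0.18, so dT = 5.38*(Q/r)^(2/3)/H
Q/r = 115.85
(Q/r)^(2/3) = 23.765
dT = 5.38 * 23.765 / 8.529 = 14.991 K

14.991 K


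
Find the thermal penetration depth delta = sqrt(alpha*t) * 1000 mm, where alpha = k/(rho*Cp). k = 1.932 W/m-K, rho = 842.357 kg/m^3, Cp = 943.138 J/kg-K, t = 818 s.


alpha = 1.932 / (842.357 * 943.138) = 2.4318e-06 m^2/s
alpha * t = 0.0019892
delta = sqrt(0.0019892) * 1000 = 44.601 mm

44.601 mm


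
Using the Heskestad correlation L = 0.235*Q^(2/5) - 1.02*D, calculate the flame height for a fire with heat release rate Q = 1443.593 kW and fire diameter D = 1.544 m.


Q^(2/5) = 18.356
0.235 * Q^(2/5) = 4.3137
1.02 * D = 1.5749
L = 2.7388 m

2.7388 m


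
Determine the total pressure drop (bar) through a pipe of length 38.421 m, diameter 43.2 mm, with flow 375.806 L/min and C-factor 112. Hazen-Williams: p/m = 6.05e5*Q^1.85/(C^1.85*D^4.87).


Q^1.85 = 58034
C^1.85 = 6180.9
D^4.87 = 9.2216e+07
p/m = 0.061600 bar/m
p_total = 0.061600 * 38.421 = 2.3667 bar

2.3667 bar


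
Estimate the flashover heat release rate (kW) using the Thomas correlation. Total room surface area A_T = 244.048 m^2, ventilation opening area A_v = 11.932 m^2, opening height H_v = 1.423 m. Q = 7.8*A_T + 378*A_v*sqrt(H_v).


7.8*A_T = 1903.6
sqrt(H_v) = 1.1929
378*A_v*sqrt(H_v) = 5380.3
Q = 1903.6 + 5380.3 = 7283.9 kW

7283.9 kW


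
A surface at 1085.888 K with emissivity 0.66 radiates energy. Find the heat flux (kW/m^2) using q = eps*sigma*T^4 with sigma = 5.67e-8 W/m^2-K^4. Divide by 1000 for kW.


T^4 = 1.3904e+12
q = 0.66 * 5.67e-8 * 1.3904e+12 / 1000 = 52.032 kW/m^2

52.032 kW/m^2


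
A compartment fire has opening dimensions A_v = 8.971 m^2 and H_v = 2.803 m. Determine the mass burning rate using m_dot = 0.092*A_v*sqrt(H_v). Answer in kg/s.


sqrt(H_v) = 1.6742
m_dot = 0.092 * 8.971 * 1.6742 = 1.3818 kg/s

1.3818 kg/s


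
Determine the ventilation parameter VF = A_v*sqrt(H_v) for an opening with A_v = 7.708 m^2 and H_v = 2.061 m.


sqrt(H_v) = 1.4356
VF = 7.708 * 1.4356 = 11.066 m^(5/2)

11.066 m^(5/2)


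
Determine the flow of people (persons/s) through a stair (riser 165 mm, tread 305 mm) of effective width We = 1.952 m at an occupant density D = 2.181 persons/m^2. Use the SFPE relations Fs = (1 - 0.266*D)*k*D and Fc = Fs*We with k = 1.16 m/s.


1 - 0.266*D = 1 - 0.266*2.181 = 0.41985
Fs = 0.41985 * 1.16 * 2.181 = 1.0622 persons/(s*m)
Fc = 1.0622 * 1.952 = 2.0734 persons/s

2.0734 persons/s


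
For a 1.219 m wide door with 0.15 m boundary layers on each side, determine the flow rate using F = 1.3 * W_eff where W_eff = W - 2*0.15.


W_eff = 1.219 - 0.30 = 0.919 m
F = 1.3 * 0.919 = 1.1947 persons/s

1.1947 persons/s


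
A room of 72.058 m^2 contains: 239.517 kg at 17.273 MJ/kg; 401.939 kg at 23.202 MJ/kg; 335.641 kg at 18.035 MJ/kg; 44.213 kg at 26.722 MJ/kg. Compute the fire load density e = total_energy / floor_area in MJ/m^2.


Total energy = 239.517*17.273 + 401.939*23.202 + 335.641*18.035 + 44.213*26.722
= 4137.177 + 9325.789 + 6053.285 + 1181.460
= 20697.71 MJ
e = 20697.71 / 72.058 = 287.24 MJ/m^2

287.24 MJ/m^2


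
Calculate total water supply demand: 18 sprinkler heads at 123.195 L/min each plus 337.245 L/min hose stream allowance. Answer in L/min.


Sprinkler demand = 18 * 123.195 = 2217.51 L/min
Total = 2217.51 + 337.245 = 2554.755 L/min

2554.755 L/min


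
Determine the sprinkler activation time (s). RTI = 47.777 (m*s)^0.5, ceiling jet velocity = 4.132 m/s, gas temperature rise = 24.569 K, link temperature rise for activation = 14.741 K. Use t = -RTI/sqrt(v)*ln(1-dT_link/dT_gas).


dT_link/dT_gas = 0.59998
ln(1 - 0.59998) = -0.91625
t = -47.777 / sqrt(4.132) * -0.91625 = 21.535 s

21.535 s


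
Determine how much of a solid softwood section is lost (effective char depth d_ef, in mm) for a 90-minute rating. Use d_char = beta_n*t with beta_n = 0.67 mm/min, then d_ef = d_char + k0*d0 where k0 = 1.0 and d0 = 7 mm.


d_char = 0.67 * 90 = 60.3 mm
d_ef = 60.3 + 1.0*7 = 67.3 mm

67.3 mm


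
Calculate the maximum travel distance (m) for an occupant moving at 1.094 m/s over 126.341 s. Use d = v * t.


d = 1.094 * 126.341 = 138.22 m

138.22 m


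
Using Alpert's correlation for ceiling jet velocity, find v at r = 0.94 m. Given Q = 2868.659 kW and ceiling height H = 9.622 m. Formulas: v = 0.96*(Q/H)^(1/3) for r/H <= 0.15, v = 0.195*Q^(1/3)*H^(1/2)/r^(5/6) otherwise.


r/H = 0.94 / 9.622 = 0.097693
r/H <= 0.15, so v = 0.96*(Q/H)^(1/3)
Q/H = 298.14
(Q/H)^(1/3) = 6.6804
v = 0.96 * 6.6804 = 6.4132 m/s

6.4132 m/s


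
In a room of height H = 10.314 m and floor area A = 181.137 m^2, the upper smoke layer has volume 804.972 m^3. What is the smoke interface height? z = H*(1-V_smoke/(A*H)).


V/(A*H) = 0.43087
1 - 0.43087 = 0.56913
z = 10.314 * 0.56913 = 5.8700 m

5.8700 m


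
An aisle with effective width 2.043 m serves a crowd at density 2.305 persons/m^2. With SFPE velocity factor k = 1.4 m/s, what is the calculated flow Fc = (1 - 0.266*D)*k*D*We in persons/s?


1 - 0.266*D = 1 - 0.266*2.305 = 0.38687
Fs = 0.38687 * 1.4 * 2.305 = 1.2484 persons/(s*m)
Fc = 1.2484 * 2.043 = 2.5505 persons/s

2.5505 persons/s


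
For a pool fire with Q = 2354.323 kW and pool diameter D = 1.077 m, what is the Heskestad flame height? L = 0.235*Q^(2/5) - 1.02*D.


Q^(2/5) = 22.323
0.235 * Q^(2/5) = 5.2458
1.02 * D = 1.0985
L = 4.1473 m

4.1473 m


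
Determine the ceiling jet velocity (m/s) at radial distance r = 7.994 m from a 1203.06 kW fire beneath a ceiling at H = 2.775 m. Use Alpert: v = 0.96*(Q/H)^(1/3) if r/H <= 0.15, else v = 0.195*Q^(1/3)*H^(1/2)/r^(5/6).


r/H = 7.994 / 2.775 = 2.8807
r/H > 0.15, so v = 0.195*Q^(1/3)*H^(1/2)/r^(5/6)
Q^(1/3) = 10.636
H^(1/2) = 1.6658
r^(5/6) = 5.6533
v = 0.195 * 10.636 * 1.6658 / 5.6533 = 0.61112 m/s

0.61112 m/s


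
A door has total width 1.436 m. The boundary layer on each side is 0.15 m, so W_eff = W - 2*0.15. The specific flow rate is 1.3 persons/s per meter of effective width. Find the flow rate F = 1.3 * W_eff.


W_eff = 1.436 - 0.30 = 1.136 m
F = 1.3 * 1.136 = 1.4768 persons/s

1.4768 persons/s


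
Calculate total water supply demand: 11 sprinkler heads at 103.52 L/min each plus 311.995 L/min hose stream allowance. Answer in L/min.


Sprinkler demand = 11 * 103.52 = 1138.72 L/min
Total = 1138.72 + 311.995 = 1450.715 L/min

1450.715 L/min


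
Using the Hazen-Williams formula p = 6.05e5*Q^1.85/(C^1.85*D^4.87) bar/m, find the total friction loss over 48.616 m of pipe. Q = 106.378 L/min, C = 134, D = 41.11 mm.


Q^1.85 = 5619.2
C^1.85 = 8612.8
D^4.87 = 7.2431e+07
p/m = 0.0054496 bar/m
p_total = 0.0054496 * 48.616 = 0.26494 bar

0.26494 bar


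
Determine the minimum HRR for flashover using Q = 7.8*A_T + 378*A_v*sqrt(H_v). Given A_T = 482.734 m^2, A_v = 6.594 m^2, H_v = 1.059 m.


7.8*A_T = 3765.3
sqrt(H_v) = 1.0291
378*A_v*sqrt(H_v) = 2565.0
Q = 3765.3 + 2565.0 = 6330.3 kW

6330.3 kW


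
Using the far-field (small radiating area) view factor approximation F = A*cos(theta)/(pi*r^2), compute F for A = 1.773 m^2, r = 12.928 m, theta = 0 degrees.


cos(0 deg) = 1
pi*r^2 = 525.06
F = 1.773 * 1 / 525.06 = 0.0033767

0.0033767


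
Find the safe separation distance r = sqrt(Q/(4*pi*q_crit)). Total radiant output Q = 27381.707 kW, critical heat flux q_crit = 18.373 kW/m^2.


4*pi*q_crit = 230.88
Q/(4*pi*q_crit) = 118.60
r = sqrt(118.60) = 10.890 m

10.890 m


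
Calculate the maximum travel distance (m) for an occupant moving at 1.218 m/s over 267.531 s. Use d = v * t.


d = 1.218 * 267.531 = 325.85 m

325.85 m


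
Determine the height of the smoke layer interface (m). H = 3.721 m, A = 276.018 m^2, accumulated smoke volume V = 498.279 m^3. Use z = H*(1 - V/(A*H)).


V/(A*H) = 0.48515
1 - 0.48515 = 0.51485
z = 3.721 * 0.51485 = 1.9158 m

1.9158 m


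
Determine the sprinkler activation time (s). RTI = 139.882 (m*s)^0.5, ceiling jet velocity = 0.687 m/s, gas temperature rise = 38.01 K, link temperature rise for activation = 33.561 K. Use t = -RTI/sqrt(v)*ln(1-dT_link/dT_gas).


dT_link/dT_gas = 0.88295
ln(1 - 0.88295) = -2.1452
t = -139.882 / sqrt(0.687) * -2.1452 = 362.03 s

362.03 s


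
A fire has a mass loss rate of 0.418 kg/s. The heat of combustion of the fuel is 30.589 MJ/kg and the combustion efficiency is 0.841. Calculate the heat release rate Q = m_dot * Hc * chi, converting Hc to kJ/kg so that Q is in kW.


Hc = 30.589 MJ/kg = 30.589 * 1000 kJ/kg = 30589 kJ/kg
Q = 0.418 kg/s * 30589 kJ/kg * 0.841 = 10753 kW

10753 kW


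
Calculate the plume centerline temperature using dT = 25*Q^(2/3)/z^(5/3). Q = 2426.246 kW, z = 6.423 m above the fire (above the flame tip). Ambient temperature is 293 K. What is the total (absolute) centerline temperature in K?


Q^(2/3) = 180.56
z^(5/3) = 22.194
dT = 25 * 180.56 / 22.194 = 203.39 K
T = 293 + 203.39 = 496.39 K

496.39 K


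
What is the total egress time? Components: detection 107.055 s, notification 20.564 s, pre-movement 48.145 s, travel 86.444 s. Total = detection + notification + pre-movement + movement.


Total = 107.055 + 20.564 + 48.145 + 86.444 = 262.208 s

262.208 s


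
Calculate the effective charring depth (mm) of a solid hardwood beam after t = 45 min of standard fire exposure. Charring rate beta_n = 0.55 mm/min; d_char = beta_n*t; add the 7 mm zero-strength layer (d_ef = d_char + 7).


d_char = 0.55 * 45 = 24.75 mm
d_ef = 24.75 + 1.0*7 = 31.75 mm

31.75 mm


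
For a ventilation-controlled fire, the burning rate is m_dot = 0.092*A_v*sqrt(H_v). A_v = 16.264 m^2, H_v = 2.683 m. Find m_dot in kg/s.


sqrt(H_v) = 1.6380
m_dot = 0.092 * 16.264 * 1.6380 = 2.4509 kg/s

2.4509 kg/s


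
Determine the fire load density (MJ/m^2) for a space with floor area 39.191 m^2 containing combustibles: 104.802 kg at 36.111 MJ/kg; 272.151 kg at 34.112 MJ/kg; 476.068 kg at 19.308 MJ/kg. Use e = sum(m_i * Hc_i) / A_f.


Total energy = 104.802*36.111 + 272.151*34.112 + 476.068*19.308
= 3784.505 + 9283.615 + 9191.921
= 22260.04 MJ
e = 22260.04 / 39.191 = 567.99 MJ/m^2

567.99 MJ/m^2


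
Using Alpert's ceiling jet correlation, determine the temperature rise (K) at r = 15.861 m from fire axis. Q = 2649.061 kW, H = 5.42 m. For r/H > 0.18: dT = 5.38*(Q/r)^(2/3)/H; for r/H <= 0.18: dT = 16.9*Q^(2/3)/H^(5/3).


r/H = 15.861 / 5.42 = 2.9264
r/H > 0.18, so dT = 5.38*(Q/r)^(2/3)/H
Q/r = 167.02
(Q/r)^(2/3) = 30.328
dT = 5.38 * 30.328 / 5.42 = 30.104 K

30.104 K


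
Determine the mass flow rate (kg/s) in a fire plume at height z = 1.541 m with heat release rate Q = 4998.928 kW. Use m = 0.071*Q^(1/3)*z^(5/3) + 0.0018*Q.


Q^(1/3) = 17.099
z^(5/3) = 2.0559
First term = 0.071 * 17.099 * 2.0559 = 2.4959
Second term = 0.0018 * 4998.928 = 8.9981
m = 11.494 kg/s

11.494 kg/s


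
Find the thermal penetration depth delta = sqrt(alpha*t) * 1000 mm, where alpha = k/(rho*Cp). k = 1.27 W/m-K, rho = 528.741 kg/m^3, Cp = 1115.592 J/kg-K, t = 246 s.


alpha = 1.27 / (528.741 * 1115.592) = 2.1531e-06 m^2/s
alpha * t = 0.00052965
delta = sqrt(0.00052965) * 1000 = 23.014 mm

23.014 mm


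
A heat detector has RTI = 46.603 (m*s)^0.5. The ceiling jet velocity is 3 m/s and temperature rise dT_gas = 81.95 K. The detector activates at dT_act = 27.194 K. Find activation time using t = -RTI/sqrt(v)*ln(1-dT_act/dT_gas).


dT_act/dT_gas = 0.33184
ln(1 - 0.33184) = -0.40322
t = -46.603 / sqrt(3) * -0.40322 = 10.849 s

10.849 s


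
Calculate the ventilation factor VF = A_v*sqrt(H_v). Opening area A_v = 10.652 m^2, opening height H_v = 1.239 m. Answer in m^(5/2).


sqrt(H_v) = 1.1131
VF = 10.652 * 1.1131 = 11.857 m^(5/2)

11.857 m^(5/2)


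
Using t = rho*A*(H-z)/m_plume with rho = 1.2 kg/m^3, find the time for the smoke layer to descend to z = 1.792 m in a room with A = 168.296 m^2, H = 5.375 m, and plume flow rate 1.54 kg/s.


H - z = 3.583 m
t = 1.2 * 168.296 * 3.583 / 1.54 = 469.87 s

469.87 s


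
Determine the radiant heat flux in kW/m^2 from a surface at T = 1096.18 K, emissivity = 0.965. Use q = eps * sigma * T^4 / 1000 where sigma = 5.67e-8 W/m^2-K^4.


T^4 = 1.4439e+12
q = 0.965 * 5.67e-8 * 1.4439e+12 / 1000 = 79.002 kW/m^2

79.002 kW/m^2


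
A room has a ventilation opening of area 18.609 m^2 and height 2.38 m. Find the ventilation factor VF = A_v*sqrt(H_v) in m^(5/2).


sqrt(H_v) = 1.5427
VF = 18.609 * 1.5427 = 28.709 m^(5/2)

28.709 m^(5/2)


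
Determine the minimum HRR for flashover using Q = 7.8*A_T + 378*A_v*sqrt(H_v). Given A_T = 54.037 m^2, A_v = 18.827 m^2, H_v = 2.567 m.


7.8*A_T = 421.49
sqrt(H_v) = 1.6022
378*A_v*sqrt(H_v) = 11402
Q = 421.49 + 11402 = 11824 kW

11824 kW


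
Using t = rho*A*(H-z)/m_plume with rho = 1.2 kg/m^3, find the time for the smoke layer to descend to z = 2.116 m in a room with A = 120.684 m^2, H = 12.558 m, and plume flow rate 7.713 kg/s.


H - z = 10.442 m
t = 1.2 * 120.684 * 10.442 / 7.713 = 196.06 s

196.06 s


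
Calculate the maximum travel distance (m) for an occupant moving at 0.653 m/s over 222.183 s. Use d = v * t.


d = 0.653 * 222.183 = 145.09 m

145.09 m


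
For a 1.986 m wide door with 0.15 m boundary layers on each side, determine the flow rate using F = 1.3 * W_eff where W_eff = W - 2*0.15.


W_eff = 1.986 - 0.30 = 1.686 m
F = 1.3 * 1.686 = 2.1918 persons/s

2.1918 persons/s


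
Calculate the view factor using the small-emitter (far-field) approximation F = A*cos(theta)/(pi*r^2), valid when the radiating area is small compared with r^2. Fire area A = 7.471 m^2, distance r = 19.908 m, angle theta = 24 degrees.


cos(24 deg) = 0.91355
pi*r^2 = 1245.1
F = 7.471 * 0.91355 / 1245.1 = 0.0054816

0.0054816


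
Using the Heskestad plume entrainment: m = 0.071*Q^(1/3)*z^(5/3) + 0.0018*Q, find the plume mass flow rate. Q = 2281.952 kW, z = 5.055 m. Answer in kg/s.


Q^(1/3) = 13.165
z^(5/3) = 14.889
First term = 0.071 * 13.165 * 14.889 = 13.918
Second term = 0.0018 * 2281.952 = 4.1075
m = 18.025 kg/s

18.025 kg/s


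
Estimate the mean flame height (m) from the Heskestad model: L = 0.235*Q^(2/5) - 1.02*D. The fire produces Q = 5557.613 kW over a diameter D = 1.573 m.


Q^(2/5) = 31.474
0.235 * Q^(2/5) = 7.3964
1.02 * D = 1.6045
L = 5.7920 m

5.7920 m


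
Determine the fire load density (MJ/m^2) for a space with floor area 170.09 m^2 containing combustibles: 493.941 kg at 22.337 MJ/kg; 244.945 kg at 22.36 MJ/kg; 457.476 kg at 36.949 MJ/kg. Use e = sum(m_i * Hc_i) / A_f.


Total energy = 493.941*22.337 + 244.945*22.36 + 457.476*36.949
= 11033.16 + 5476.970 + 16903.28
= 33413.41 MJ
e = 33413.41 / 170.09 = 196.45 MJ/m^2

196.45 MJ/m^2


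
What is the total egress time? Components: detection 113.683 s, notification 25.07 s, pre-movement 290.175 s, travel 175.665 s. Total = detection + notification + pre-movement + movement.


Total = 113.683 + 25.07 + 290.175 + 175.665 = 604.593 s

604.593 s


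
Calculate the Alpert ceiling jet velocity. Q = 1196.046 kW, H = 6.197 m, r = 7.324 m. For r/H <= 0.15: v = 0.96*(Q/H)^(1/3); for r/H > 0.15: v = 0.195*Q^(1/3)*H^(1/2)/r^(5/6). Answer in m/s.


r/H = 7.324 / 6.197 = 1.1819
r/H > 0.15, so v = 0.195*Q^(1/3)*H^(1/2)/r^(5/6)
Q^(1/3) = 10.615
H^(1/2) = 2.4894
r^(5/6) = 5.2556
v = 0.195 * 10.615 * 2.4894 / 5.2556 = 0.98043 m/s

0.98043 m/s


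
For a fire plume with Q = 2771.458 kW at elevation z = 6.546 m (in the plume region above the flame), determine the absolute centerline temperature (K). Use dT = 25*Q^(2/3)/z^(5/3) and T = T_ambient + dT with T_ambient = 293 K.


Q^(2/3) = 197.31
z^(5/3) = 22.907
dT = 25 * 197.31 / 22.907 = 215.34 K
T = 293 + 215.34 = 508.34 K

508.34 K


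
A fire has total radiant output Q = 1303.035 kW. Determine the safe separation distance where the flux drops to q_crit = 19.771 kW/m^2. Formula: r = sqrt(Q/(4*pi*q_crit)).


4*pi*q_crit = 248.45
Q/(4*pi*q_crit) = 5.2447
r = sqrt(5.2447) = 2.2901 m

2.2901 m


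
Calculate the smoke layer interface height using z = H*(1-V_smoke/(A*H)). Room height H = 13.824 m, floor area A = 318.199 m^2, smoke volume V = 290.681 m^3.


V/(A*H) = 0.066082
1 - 0.066082 = 0.93392
z = 13.824 * 0.93392 = 12.910 m

12.910 m


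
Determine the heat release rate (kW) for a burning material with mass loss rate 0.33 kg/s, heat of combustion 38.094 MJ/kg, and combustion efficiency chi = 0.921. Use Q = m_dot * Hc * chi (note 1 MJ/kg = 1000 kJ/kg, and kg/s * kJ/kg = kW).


Hc = 38.094 MJ/kg = 38.094 * 1000 kJ/kg = 38094 kJ/kg
Q = 0.33 kg/s * 38094 kJ/kg * 0.921 = 11578 kW

11578 kW


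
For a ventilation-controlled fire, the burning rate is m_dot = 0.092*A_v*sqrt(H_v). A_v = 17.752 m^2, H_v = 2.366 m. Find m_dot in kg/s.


sqrt(H_v) = 1.5382
m_dot = 0.092 * 17.752 * 1.5382 = 2.5121 kg/s

2.5121 kg/s


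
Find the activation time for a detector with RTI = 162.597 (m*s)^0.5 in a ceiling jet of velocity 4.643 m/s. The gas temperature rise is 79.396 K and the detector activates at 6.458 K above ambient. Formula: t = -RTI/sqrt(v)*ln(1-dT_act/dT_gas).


dT_act/dT_gas = 0.081339
ln(1 - 0.081339) = -0.084838
t = -162.597 / sqrt(4.643) * -0.084838 = 6.4018 s

6.4018 s


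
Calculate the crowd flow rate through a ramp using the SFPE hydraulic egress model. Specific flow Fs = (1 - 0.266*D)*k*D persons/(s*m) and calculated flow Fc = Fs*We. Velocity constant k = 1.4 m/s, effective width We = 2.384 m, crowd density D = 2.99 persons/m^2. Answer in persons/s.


1 - 0.266*D = 1 - 0.266*2.99 = 0.20466
Fs = 0.20466 * 1.4 * 2.99 = 0.85671 persons/(s*m)
Fc = 0.85671 * 2.384 = 2.0424 persons/s

2.0424 persons/s
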